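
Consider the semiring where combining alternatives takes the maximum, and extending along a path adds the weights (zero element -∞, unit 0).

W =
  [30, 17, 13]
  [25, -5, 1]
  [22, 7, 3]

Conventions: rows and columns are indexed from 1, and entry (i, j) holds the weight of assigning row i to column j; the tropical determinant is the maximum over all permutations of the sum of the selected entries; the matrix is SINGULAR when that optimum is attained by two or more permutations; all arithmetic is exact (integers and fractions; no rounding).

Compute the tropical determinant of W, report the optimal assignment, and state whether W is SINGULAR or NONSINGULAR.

σ = (1, 2, 3): 30 + (-5) + 3 = 28
σ = (1, 3, 2): 30 + 1 + 7 = 38
σ = (2, 1, 3): 17 + 25 + 3 = 45
σ = (2, 3, 1): 17 + 1 + 22 = 40
σ = (3, 1, 2): 13 + 25 + 7 = 45
σ = (3, 2, 1): 13 + (-5) + 22 = 30
Optimal value attained by: σ = (2, 1, 3).
Answer: det⊕(W) = 45; verdict: SINGULAR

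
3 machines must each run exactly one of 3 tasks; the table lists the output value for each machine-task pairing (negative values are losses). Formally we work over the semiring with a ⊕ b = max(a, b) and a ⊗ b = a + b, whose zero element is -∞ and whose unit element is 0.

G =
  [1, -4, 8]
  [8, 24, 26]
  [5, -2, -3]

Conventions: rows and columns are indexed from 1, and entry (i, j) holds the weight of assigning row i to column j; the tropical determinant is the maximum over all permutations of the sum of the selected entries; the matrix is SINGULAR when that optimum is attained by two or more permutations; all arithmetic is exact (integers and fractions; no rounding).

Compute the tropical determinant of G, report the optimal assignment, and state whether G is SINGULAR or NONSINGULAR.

σ = (1, 2, 3): 1 + 24 + (-3) = 22
σ = (1, 3, 2): 1 + 26 + (-2) = 25
σ = (2, 1, 3): (-4) + 8 + (-3) = 1
σ = (2, 3, 1): (-4) + 26 + 5 = 27
σ = (3, 1, 2): 8 + 8 + (-2) = 14
σ = (3, 2, 1): 8 + 24 + 5 = 37
Optimal value attained by: σ = (3, 2, 1).
Answer: det⊕(G) = 37; verdict: NONSINGULAR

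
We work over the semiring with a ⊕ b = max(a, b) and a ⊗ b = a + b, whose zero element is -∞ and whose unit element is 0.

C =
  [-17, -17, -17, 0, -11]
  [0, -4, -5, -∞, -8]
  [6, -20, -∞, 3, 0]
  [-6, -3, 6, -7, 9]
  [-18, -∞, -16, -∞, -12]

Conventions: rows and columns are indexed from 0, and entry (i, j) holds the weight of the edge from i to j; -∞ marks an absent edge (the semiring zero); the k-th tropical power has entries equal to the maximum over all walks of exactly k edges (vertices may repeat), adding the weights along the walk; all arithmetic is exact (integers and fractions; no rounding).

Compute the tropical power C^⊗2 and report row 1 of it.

C^⊗2:
  [-6, -3, 6, -7, 9]
  [1, -8, -9, 0, -5]
  [-3, 0, 9, 6, 12]
  [12, -7, -1, 9, 6]
  [-10, -35, -28, -13, -16]
Answer: row 1 of C^⊗2 = [1, -8, -9, 0, -5]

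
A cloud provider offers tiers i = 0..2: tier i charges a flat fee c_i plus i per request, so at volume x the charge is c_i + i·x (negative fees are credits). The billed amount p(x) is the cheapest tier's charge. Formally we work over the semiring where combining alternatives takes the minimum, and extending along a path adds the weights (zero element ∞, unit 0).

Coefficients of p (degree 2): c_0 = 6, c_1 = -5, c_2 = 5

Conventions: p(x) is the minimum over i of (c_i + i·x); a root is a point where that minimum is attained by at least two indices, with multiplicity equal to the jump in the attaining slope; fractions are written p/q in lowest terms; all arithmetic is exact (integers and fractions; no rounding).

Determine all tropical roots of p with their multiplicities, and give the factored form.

hull edge (i=0, c=6) to (i=1, c=-5): slope -11, span 1
hull edge (i=1, c=-5) to (i=2, c=5): slope 10, span 1
Factored form: p(x) = 5 ⊗ (x ⊕ (-10)) ⊗ (x ⊕ 11)
Answer: roots = -10 (mult 1), 11 (mult 1)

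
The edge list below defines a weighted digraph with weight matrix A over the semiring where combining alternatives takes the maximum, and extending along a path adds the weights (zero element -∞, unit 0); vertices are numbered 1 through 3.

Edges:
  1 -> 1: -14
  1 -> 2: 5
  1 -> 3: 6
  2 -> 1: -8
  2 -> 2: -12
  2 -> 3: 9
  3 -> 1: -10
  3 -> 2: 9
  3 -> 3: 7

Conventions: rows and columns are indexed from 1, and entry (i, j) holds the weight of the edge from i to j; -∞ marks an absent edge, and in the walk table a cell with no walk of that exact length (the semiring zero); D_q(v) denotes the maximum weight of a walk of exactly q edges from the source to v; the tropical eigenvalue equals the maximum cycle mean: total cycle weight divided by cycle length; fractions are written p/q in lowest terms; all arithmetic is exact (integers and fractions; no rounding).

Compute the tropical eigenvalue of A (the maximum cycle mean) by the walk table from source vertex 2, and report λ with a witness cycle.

q=0: [-∞, 0, -∞]
q=1: [-8, -12, 9]
q=2: [-1, 18, 16]
q=3: [10, 25, 27]
Optimal cycle mean attained by: cycle 2->3->2, total 9 + 9, length 2.
Answer: λ = 9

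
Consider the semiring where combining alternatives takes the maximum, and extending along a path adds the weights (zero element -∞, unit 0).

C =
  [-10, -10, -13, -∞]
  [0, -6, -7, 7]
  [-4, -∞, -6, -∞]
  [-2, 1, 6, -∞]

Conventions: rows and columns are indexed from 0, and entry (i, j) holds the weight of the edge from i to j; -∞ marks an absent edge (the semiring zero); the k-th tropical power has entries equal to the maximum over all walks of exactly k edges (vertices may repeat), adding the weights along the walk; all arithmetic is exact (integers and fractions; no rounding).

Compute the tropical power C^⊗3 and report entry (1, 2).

C^⊗2:
  [-10, -16, -17, -3]
  [5, 8, 13, 1]
  [-10, -14, -12, -∞]
  [2, -5, 0, 8]
C^⊗3:
  [-5, -2, 3, -9]
  [9, 2, 7, 15]
  [-14, -20, -18, -7]
  [6, 9, 14, 2]
Key observation: the optimum is the walk 1->1->3->2, with weight (-6) + 7 + 6 = 7.
Optimal value attained by: walk 1->1->3->2.
Answer: (C^⊗3)[1][2] = 7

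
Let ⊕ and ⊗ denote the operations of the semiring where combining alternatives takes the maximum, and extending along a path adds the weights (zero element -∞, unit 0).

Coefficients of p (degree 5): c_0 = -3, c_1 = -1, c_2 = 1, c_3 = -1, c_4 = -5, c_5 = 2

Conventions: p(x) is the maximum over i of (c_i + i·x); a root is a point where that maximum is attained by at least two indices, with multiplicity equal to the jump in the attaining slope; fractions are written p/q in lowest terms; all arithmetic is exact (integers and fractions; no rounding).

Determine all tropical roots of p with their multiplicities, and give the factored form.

hull edge (i=0, c=-3) to (i=2, c=1): slope 2, span 2
hull edge (i=2, c=1) to (i=5, c=2): slope 1/3, span 3
Factored form: p(x) = 2 ⊗ (x ⊕ (-2)) ⊗ (x ⊕ (-2)) ⊗ (x ⊕ (-1/3)) ⊗ (x ⊕ (-1/3)) ⊗ (x ⊕ (-1/3))
Answer: roots = -2 (mult 2), -1/3 (mult 3)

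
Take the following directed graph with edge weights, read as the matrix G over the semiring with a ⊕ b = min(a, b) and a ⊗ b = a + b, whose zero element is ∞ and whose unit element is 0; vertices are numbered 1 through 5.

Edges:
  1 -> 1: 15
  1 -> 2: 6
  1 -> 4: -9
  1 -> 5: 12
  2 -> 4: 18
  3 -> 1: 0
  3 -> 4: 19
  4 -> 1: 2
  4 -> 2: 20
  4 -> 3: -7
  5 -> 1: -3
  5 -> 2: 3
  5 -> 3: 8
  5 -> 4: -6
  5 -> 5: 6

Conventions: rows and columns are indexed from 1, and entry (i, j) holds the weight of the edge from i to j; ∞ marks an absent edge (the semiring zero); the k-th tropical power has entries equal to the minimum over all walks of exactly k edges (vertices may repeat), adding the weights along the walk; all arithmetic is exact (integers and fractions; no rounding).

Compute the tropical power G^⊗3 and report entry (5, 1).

G^⊗2:
  [-7, 11, -16, 6, 18]
  [20, 38, 11, ∞, ∞]
  [15, 6, 12, -9, 12]
  [-7, 8, ∞, -7, 14]
  [-4, 3, -13, -12, 9]
G^⊗3:
  [-16, -1, -1, -16, 5]
  [11, 26, ∞, 11, 32]
  [-7, 11, -16, 6, 18]
  [-5, -1, -14, -16, 5]
  [-13, 2, -19, -13, 8]
Key observation: the optimum is the walk 5->4->3->1, with weight (-6) + (-7) + 0 = -13.
Optimal value attained by: walk 5->4->3->1.
Answer: (G^⊗3)[5][1] = -13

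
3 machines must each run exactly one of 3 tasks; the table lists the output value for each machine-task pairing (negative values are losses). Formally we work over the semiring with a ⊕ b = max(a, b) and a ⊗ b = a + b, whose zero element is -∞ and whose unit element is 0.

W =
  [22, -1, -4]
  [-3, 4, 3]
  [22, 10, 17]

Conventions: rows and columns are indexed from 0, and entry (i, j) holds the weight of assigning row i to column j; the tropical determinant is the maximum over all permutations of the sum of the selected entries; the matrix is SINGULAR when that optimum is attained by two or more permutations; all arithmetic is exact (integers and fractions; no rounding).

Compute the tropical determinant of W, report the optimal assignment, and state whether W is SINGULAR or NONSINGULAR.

σ = (0, 1, 2): 22 + 4 + 17 = 43
σ = (0, 2, 1): 22 + 3 + 10 = 35
σ = (1, 0, 2): (-1) + (-3) + 17 = 13
σ = (1, 2, 0): (-1) + 3 + 22 = 24
σ = (2, 0, 1): (-4) + (-3) + 10 = 3
σ = (2, 1, 0): (-4) + 4 + 22 = 22
Optimal value attained by: σ = (0, 1, 2).
Answer: det⊕(W) = 43; verdict: NONSINGULAR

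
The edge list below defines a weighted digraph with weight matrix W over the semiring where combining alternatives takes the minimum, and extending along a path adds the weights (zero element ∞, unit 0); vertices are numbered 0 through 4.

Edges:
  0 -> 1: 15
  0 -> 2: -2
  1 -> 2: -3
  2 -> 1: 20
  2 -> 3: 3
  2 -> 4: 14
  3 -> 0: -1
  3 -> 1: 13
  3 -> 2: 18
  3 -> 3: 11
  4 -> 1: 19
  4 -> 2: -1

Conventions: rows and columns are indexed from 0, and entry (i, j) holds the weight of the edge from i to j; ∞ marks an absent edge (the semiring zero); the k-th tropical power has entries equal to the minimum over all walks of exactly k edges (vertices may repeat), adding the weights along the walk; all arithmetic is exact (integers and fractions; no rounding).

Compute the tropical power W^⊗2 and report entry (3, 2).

W^⊗2:
  [∞, 18, 12, 1, 12]
  [∞, 17, ∞, 0, 11]
  [2, 16, 13, 14, ∞]
  [10, 14, -3, 21, 32]
  [∞, 19, 16, 2, 13]
Key observation: the optimum is the walk 3->0->2, with weight (-1) + (-2) = -3.
Optimal value attained by: walk 3->0->2.
Answer: (W^⊗2)[3][2] = -3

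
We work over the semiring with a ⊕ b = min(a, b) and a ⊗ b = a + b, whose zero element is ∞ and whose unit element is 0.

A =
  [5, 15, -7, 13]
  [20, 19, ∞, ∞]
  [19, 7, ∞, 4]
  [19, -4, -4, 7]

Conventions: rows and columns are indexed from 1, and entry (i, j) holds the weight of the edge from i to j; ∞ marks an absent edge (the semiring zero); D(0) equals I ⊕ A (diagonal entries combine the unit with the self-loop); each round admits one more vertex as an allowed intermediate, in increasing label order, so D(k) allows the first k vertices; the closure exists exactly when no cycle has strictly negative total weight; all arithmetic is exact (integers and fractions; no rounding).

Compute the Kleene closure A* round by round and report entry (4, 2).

D(0):
  [0, 15, -7, 13]
  [20, 0, ∞, ∞]
  [19, 7, 0, 4]
  [19, -4, -4, 0]
D(1):
  [0, 15, -7, 13]
  [20, 0, 13, 33]
  [19, 7, 0, 4]
  [19, -4, -4, 0]
D(2):
  [0, 15, -7, 13]
  [20, 0, 13, 33]
  [19, 7, 0, 4]
  [16, -4, -4, 0]
D(3):
  [0, 0, -7, -3]
  [20, 0, 13, 17]
  [19, 7, 0, 4]
  [15, -4, -4, 0]
D(4):
  [0, -7, -7, -3]
  [20, 0, 13, 17]
  [19, 0, 0, 4]
  [15, -4, -4, 0]
Answer: A*[4][2] = -4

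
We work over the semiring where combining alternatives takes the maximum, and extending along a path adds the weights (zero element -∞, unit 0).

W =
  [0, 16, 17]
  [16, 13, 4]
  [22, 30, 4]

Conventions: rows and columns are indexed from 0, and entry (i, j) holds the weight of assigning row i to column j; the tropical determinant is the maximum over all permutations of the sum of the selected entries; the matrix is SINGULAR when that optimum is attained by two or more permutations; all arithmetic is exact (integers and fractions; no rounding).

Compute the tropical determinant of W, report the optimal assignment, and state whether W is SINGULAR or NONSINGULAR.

σ = (0, 1, 2): 0 + 13 + 4 = 17
σ = (0, 2, 1): 0 + 4 + 30 = 34
σ = (1, 0, 2): 16 + 16 + 4 = 36
σ = (1, 2, 0): 16 + 4 + 22 = 42
σ = (2, 0, 1): 17 + 16 + 30 = 63
σ = (2, 1, 0): 17 + 13 + 22 = 52
Optimal value attained by: σ = (2, 0, 1).
Answer: det⊕(W) = 63; verdict: NONSINGULAR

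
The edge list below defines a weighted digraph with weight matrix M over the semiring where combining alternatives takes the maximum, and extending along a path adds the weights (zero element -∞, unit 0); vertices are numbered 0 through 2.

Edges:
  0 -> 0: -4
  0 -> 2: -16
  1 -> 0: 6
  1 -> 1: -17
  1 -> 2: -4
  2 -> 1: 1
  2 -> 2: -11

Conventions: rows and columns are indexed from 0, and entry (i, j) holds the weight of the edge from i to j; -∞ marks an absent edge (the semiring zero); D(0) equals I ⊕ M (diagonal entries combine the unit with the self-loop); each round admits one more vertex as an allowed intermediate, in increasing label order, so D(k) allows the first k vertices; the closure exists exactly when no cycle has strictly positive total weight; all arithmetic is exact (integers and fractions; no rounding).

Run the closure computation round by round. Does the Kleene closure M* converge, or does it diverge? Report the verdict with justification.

D(0):
  [0, -∞, -16]
  [6, 0, -4]
  [-∞, 1, 0]
D(1):
  [0, -∞, -16]
  [6, 0, -4]
  [-∞, 1, 0]
D(2):
  [0, -∞, -16]
  [6, 0, -4]
  [7, 1, 0]
D(3):
  [0, -15, -16]
  [6, 0, -4]
  [7, 1, 0]
Key observation: every diagonal entry stays at the unit through all rounds, so no improving cycle exists.
Answer: CONVERGES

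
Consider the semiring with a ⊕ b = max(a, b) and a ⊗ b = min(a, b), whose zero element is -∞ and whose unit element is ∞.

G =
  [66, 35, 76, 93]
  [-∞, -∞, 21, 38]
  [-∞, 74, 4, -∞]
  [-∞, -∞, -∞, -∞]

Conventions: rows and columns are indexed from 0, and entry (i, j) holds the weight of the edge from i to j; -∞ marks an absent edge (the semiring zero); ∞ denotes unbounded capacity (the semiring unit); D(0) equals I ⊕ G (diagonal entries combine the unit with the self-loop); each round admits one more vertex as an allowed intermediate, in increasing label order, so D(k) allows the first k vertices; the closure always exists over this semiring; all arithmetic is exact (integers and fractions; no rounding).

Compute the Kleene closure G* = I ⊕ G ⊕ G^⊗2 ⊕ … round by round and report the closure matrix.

D(0):
  [∞, 35, 76, 93]
  [-∞, ∞, 21, 38]
  [-∞, 74, ∞, -∞]
  [-∞, -∞, -∞, ∞]
D(1):
  [∞, 35, 76, 93]
  [-∞, ∞, 21, 38]
  [-∞, 74, ∞, -∞]
  [-∞, -∞, -∞, ∞]
D(2):
  [∞, 35, 76, 93]
  [-∞, ∞, 21, 38]
  [-∞, 74, ∞, 38]
  [-∞, -∞, -∞, ∞]
D(3):
  [∞, 74, 76, 93]
  [-∞, ∞, 21, 38]
  [-∞, 74, ∞, 38]
  [-∞, -∞, -∞, ∞]
D(4):
  [∞, 74, 76, 93]
  [-∞, ∞, 21, 38]
  [-∞, 74, ∞, 38]
  [-∞, -∞, -∞, ∞]
Answer: G* = [[∞, 74, 76, 93], [-∞, ∞, 21, 38], [-∞, 74, ∞, 38], [-∞, -∞, -∞, ∞]]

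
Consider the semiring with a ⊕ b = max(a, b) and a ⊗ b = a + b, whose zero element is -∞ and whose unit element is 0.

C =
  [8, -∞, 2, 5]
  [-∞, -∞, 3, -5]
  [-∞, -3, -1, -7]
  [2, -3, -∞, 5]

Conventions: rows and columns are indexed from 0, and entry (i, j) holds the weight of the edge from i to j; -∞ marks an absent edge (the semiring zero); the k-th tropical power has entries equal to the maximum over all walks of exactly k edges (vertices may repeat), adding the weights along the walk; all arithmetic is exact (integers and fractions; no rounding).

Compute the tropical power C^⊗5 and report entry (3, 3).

C^⊗2:
  [16, 2, 10, 13]
  [-3, 0, 2, 0]
  [-5, -4, 0, -2]
  [10, 2, 4, 10]
C^⊗3:
  [24, 10, 18, 21]
  [5, -1, 3, 5]
  [3, -3, -1, 3]
  [18, 7, 12, 15]
C^⊗4:
  [32, 18, 26, 29]
  [13, 2, 7, 10]
  [11, 0, 5, 8]
  [26, 12, 20, 23]
C^⊗5:
  [40, 26, 34, 37]
  [21, 7, 15, 18]
  [19, 5, 13, 16]
  [34, 20, 28, 31]
Key observation: the optimum is the walk 3->0->0->0->0->3, with weight 2 + 8 + 8 + 8 + 5 = 31.
Optimal value attained by: walk 3->0->0->0->0->3.
Answer: (C^⊗5)[3][3] = 31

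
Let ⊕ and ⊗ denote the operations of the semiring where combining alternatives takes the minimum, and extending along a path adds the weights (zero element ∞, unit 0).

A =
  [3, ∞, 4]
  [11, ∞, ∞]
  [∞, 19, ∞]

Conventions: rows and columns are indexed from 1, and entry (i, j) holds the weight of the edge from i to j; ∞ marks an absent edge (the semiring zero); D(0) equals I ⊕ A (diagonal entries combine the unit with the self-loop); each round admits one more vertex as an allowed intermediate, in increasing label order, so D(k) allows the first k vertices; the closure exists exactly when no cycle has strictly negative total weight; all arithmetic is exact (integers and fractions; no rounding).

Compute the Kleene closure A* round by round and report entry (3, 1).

D(0):
  [0, ∞, 4]
  [11, 0, ∞]
  [∞, 19, 0]
D(1):
  [0, ∞, 4]
  [11, 0, 15]
  [∞, 19, 0]
D(2):
  [0, ∞, 4]
  [11, 0, 15]
  [30, 19, 0]
D(3):
  [0, 23, 4]
  [11, 0, 15]
  [30, 19, 0]
Answer: A*[3][1] = 30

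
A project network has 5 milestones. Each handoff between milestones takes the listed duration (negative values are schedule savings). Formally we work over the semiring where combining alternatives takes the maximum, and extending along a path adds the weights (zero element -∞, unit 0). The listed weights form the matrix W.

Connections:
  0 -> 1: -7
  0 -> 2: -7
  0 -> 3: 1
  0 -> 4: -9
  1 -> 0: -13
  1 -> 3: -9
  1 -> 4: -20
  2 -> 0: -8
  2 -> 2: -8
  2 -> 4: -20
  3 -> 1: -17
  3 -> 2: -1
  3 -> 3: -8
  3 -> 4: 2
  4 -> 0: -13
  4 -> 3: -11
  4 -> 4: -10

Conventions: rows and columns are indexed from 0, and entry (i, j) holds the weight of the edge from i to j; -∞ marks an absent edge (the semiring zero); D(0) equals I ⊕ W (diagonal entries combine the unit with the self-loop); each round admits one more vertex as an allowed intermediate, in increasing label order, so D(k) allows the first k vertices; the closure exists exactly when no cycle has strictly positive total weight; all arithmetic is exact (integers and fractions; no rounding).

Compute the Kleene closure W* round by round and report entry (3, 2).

D(0):
  [0, -7, -7, 1, -9]
  [-13, 0, -∞, -9, -20]
  [-8, -∞, 0, -∞, -20]
  [-∞, -17, -1, 0, 2]
  [-13, -∞, -∞, -11, 0]
D(1):
  [0, -7, -7, 1, -9]
  [-13, 0, -20, -9, -20]
  [-8, -15, 0, -7, -17]
  [-∞, -17, -1, 0, 2]
  [-13, -20, -20, -11, 0]
D(2):
  [0, -7, -7, 1, -9]
  [-13, 0, -20, -9, -20]
  [-8, -15, 0, -7, -17]
  [-30, -17, -1, 0, 2]
  [-13, -20, -20, -11, 0]
D(3):
  [0, -7, -7, 1, -9]
  [-13, 0, -20, -9, -20]
  [-8, -15, 0, -7, -17]
  [-9, -16, -1, 0, 2]
  [-13, -20, -20, -11, 0]
D(4):
  [0, -7, 0, 1, 3]
  [-13, 0, -10, -9, -7]
  [-8, -15, 0, -7, -5]
  [-9, -16, -1, 0, 2]
  [-13, -20, -12, -11, 0]
D(5):
  [0, -7, 0, 1, 3]
  [-13, 0, -10, -9, -7]
  [-8, -15, 0, -7, -5]
  [-9, -16, -1, 0, 2]
  [-13, -20, -12, -11, 0]
Answer: W*[3][2] = -1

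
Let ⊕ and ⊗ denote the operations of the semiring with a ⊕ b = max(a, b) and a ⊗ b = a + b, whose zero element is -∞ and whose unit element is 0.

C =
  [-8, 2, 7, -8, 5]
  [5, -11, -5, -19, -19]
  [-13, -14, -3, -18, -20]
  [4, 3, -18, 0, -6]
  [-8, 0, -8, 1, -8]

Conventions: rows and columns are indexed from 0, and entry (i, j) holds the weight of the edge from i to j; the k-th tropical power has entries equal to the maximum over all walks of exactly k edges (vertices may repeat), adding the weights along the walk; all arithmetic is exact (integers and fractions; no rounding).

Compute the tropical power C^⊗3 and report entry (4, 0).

C^⊗2:
  [7, 5, 4, 6, -3]
  [-3, 7, 12, -3, 10]
  [-9, -11, -6, -18, -8]
  [8, 6, 11, 0, 9]
  [5, 4, -1, 1, -3]
C^⊗3:
  [10, 9, 14, 6, 12]
  [12, 10, 9, 11, 2]
  [-6, -7, -2, -7, -4]
  [11, 10, 15, 10, 13]
  [9, 7, 12, 1, 10]
Key observation: the optimum is the walk 4->3->1->0, with weight 1 + 3 + 5 = 9.
Optimal value attained by: walk 4->3->1->0.
Answer: (C^⊗3)[4][0] = 9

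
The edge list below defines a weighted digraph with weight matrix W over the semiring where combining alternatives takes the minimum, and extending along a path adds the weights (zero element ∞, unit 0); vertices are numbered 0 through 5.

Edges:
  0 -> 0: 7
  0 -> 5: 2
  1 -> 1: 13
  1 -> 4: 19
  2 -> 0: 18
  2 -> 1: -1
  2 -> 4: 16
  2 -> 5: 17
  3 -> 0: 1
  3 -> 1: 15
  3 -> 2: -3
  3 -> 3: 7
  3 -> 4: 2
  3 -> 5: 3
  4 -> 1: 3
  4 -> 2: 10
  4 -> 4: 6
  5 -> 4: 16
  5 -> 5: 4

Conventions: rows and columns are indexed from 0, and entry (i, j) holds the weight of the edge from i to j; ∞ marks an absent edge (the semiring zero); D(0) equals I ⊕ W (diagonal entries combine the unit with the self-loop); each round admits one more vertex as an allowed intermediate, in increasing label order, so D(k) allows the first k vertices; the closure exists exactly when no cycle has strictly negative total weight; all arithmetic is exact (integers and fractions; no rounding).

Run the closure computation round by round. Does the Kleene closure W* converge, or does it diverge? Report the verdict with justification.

D(0):
  [0, ∞, ∞, ∞, ∞, 2]
  [∞, 0, ∞, ∞, 19, ∞]
  [18, -1, 0, ∞, 16, 17]
  [1, 15, -3, 0, 2, 3]
  [∞, 3, 10, ∞, 0, ∞]
  [∞, ∞, ∞, ∞, 16, 0]
D(1):
  [0, ∞, ∞, ∞, ∞, 2]
  [∞, 0, ∞, ∞, 19, ∞]
  [18, -1, 0, ∞, 16, 17]
  [1, 15, -3, 0, 2, 3]
  [∞, 3, 10, ∞, 0, ∞]
  [∞, ∞, ∞, ∞, 16, 0]
D(2):
  [0, ∞, ∞, ∞, ∞, 2]
  [∞, 0, ∞, ∞, 19, ∞]
  [18, -1, 0, ∞, 16, 17]
  [1, 15, -3, 0, 2, 3]
  [∞, 3, 10, ∞, 0, ∞]
  [∞, ∞, ∞, ∞, 16, 0]
D(3):
  [0, ∞, ∞, ∞, ∞, 2]
  [∞, 0, ∞, ∞, 19, ∞]
  [18, -1, 0, ∞, 16, 17]
  [1, -4, -3, 0, 2, 3]
  [28, 3, 10, ∞, 0, 27]
  [∞, ∞, ∞, ∞, 16, 0]
D(4):
  [0, ∞, ∞, ∞, ∞, 2]
  [∞, 0, ∞, ∞, 19, ∞]
  [18, -1, 0, ∞, 16, 17]
  [1, -4, -3, 0, 2, 3]
  [28, 3, 10, ∞, 0, 27]
  [∞, ∞, ∞, ∞, 16, 0]
D(5):
  [0, ∞, ∞, ∞, ∞, 2]
  [47, 0, 29, ∞, 19, 46]
  [18, -1, 0, ∞, 16, 17]
  [1, -4, -3, 0, 2, 3]
  [28, 3, 10, ∞, 0, 27]
  [44, 19, 26, ∞, 16, 0]
D(6):
  [0, 21, 28, ∞, 18, 2]
  [47, 0, 29, ∞, 19, 46]
  [18, -1, 0, ∞, 16, 17]
  [1, -4, -3, 0, 2, 3]
  [28, 3, 10, ∞, 0, 27]
  [44, 19, 26, ∞, 16, 0]
Key observation: every diagonal entry stays at the unit through all rounds, so no improving cycle exists.
Answer: CONVERGES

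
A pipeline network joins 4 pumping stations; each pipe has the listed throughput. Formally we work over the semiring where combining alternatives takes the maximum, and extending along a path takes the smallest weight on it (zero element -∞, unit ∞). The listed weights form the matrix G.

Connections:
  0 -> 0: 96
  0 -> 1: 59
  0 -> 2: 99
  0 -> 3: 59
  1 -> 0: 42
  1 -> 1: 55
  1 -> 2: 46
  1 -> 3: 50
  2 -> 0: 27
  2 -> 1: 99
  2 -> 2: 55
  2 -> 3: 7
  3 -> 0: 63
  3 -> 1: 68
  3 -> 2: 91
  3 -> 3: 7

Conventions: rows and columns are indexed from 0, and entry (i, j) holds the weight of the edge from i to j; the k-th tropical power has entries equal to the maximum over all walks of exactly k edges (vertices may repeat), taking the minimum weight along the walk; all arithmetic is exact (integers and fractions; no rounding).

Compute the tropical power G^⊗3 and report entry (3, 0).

G^⊗2:
  [96, 99, 96, 59]
  [50, 55, 50, 50]
  [42, 55, 55, 50]
  [63, 91, 63, 59]
G^⊗3:
  [96, 96, 96, 59]
  [50, 55, 50, 50]
  [50, 55, 55, 50]
  [63, 63, 63, 59]
Key observation: the optimum is the walk 3->0->0->0, with weight 63 min 96 min 96 = 63.
Optimal value attained by: walk 3->0->0->0.
Answer: (G^⊗3)[3][0] = 63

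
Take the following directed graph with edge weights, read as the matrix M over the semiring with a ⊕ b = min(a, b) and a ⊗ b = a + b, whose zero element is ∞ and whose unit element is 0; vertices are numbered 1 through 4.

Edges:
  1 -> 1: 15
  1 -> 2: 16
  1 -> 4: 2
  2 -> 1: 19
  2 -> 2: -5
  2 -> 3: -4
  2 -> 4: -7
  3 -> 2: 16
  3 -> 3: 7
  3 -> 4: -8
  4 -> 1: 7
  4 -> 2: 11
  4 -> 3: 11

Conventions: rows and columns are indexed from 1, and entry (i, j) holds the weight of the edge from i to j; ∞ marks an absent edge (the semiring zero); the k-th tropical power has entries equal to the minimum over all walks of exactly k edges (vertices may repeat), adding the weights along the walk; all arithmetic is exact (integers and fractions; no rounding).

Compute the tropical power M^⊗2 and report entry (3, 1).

M^⊗2:
  [9, 11, 12, 9]
  [0, -10, -9, -12]
  [-1, 3, 3, -1]
  [22, 6, 7, 3]
Key observation: the optimum is the walk 3->4->1, with weight (-8) + 7 = -1.
Optimal value attained by: walk 3->4->1.
Answer: (M^⊗2)[3][1] = -1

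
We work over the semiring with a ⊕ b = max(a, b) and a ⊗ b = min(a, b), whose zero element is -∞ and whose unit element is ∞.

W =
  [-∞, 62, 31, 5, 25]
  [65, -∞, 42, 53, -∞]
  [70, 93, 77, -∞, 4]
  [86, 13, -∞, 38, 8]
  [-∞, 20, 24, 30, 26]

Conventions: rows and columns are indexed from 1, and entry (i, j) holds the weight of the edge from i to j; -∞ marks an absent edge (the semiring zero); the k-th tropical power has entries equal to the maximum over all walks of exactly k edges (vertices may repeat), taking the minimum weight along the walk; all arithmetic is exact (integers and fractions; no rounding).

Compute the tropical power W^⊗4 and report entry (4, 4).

W^⊗2:
  [62, 31, 42, 53, 25]
  [53, 62, 42, 38, 25]
  [70, 77, 77, 53, 25]
  [38, 62, 31, 38, 25]
  [30, 24, 24, 30, 26]
W^⊗3:
  [53, 62, 42, 38, 25]
  [62, 53, 42, 53, 25]
  [70, 77, 77, 53, 25]
  [62, 38, 42, 53, 25]
  [30, 30, 30, 30, 26]
W^⊗4:
  [62, 53, 42, 53, 25]
  [53, 62, 42, 53, 25]
  [70, 77, 77, 53, 25]
  [53, 62, 42, 38, 25]
  [30, 30, 30, 30, 26]
Key observation: the optimum is the walk 4->1->2->4->4, with weight 86 min 62 min 53 min 38 = 38.
Optimal value attained by: walk 4->1->2->4->4.
Answer: (W^⊗4)[4][4] = 38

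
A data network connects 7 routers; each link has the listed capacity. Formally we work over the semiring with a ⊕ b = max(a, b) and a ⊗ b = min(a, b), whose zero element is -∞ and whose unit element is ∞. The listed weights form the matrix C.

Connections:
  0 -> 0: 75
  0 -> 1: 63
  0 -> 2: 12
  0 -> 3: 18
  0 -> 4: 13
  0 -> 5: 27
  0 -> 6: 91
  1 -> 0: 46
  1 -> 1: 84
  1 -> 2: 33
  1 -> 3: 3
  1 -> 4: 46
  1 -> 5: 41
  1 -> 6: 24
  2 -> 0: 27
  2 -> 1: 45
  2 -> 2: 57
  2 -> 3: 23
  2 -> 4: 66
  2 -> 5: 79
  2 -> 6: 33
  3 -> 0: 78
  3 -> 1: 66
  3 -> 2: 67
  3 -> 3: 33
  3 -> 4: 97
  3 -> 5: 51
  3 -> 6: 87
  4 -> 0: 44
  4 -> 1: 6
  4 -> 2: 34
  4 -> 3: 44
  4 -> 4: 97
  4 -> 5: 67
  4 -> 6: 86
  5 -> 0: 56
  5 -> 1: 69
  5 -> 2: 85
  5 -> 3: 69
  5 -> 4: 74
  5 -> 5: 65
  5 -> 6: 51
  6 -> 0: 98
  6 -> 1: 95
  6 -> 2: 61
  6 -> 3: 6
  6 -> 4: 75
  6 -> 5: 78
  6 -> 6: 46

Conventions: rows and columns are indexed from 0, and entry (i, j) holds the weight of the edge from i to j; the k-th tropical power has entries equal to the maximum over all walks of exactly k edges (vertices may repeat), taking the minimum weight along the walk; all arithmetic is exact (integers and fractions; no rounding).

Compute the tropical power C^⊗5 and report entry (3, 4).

C^⊗2:
  [91, 91, 61, 27, 75, 78, 75]
  [46, 84, 41, 44, 46, 46, 46]
  [56, 69, 79, 69, 74, 66, 66]
  [87, 87, 61, 51, 97, 78, 86]
  [86, 86, 67, 67, 97, 78, 86]
  [69, 69, 67, 65, 74, 79, 74]
  [75, 84, 78, 69, 75, 67, 91]
C^⊗3:
  [75, 84, 78, 69, 75, 75, 91]
  [46, 84, 46, 46, 46, 46, 46]
  [69, 69, 67, 66, 74, 79, 74]
  [86, 86, 78, 69, 97, 78, 87]
  [86, 86, 78, 69, 97, 78, 86]
  [74, 74, 79, 69, 74, 74, 74]
  [91, 91, 67, 67, 75, 78, 75]
C^⊗4:
  [91, 91, 75, 69, 75, 78, 75]
  [46, 84, 46, 46, 46, 46, 46]
  [74, 74, 79, 69, 74, 74, 74]
  [87, 87, 78, 69, 97, 78, 86]
  [86, 86, 78, 69, 97, 78, 86]
  [74, 74, 74, 69, 74, 79, 74]
  [75, 84, 78, 69, 75, 75, 91]
C^⊗5:
  [75, 84, 78, 69, 75, 75, 91]
  [46, 84, 46, 46, 46, 46, 46]
  [74, 74, 74, 69, 74, 79, 74]
  [86, 86, 78, 69, 97, 78, 87]
  [86, 86, 78, 69, 97, 78, 86]
  [74, 74, 79, 69, 74, 74, 74]
  [91, 91, 75, 69, 75, 78, 75]
Key observation: the optimum is the walk 3->4->4->4->4->4, with weight 97 min 97 min 97 min 97 min 97 = 97.
Optimal value attained by: walk 3->4->4->4->4->4.
Answer: (C^⊗5)[3][4] = 97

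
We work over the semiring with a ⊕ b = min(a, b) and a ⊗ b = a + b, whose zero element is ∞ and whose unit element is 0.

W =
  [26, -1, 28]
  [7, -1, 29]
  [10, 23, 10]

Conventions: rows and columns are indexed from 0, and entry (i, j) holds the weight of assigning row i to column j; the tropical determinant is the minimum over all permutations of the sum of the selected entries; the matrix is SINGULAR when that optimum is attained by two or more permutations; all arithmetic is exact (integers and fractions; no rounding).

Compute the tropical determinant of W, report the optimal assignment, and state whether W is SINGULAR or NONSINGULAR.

σ = (0, 1, 2): 26 + (-1) + 10 = 35
σ = (0, 2, 1): 26 + 29 + 23 = 78
σ = (1, 0, 2): (-1) + 7 + 10 = 16
σ = (1, 2, 0): (-1) + 29 + 10 = 38
σ = (2, 0, 1): 28 + 7 + 23 = 58
σ = (2, 1, 0): 28 + (-1) + 10 = 37
Optimal value attained by: σ = (1, 0, 2).
Answer: det⊕(W) = 16; verdict: NONSINGULAR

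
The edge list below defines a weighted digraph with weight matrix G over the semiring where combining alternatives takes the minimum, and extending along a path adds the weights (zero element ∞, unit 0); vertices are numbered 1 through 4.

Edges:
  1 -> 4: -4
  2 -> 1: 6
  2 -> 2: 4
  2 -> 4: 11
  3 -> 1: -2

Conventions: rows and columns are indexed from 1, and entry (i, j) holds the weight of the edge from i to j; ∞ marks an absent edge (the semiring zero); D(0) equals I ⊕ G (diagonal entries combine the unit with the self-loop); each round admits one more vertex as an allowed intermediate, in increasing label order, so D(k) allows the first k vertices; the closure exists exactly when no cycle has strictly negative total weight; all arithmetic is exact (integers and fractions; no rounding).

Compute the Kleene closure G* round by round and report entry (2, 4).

D(0):
  [0, ∞, ∞, -4]
  [6, 0, ∞, 11]
  [-2, ∞, 0, ∞]
  [∞, ∞, ∞, 0]
D(1):
  [0, ∞, ∞, -4]
  [6, 0, ∞, 2]
  [-2, ∞, 0, -6]
  [∞, ∞, ∞, 0]
D(2):
  [0, ∞, ∞, -4]
  [6, 0, ∞, 2]
  [-2, ∞, 0, -6]
  [∞, ∞, ∞, 0]
D(3):
  [0, ∞, ∞, -4]
  [6, 0, ∞, 2]
  [-2, ∞, 0, -6]
  [∞, ∞, ∞, 0]
D(4):
  [0, ∞, ∞, -4]
  [6, 0, ∞, 2]
  [-2, ∞, 0, -6]
  [∞, ∞, ∞, 0]
Answer: G*[2][4] = 2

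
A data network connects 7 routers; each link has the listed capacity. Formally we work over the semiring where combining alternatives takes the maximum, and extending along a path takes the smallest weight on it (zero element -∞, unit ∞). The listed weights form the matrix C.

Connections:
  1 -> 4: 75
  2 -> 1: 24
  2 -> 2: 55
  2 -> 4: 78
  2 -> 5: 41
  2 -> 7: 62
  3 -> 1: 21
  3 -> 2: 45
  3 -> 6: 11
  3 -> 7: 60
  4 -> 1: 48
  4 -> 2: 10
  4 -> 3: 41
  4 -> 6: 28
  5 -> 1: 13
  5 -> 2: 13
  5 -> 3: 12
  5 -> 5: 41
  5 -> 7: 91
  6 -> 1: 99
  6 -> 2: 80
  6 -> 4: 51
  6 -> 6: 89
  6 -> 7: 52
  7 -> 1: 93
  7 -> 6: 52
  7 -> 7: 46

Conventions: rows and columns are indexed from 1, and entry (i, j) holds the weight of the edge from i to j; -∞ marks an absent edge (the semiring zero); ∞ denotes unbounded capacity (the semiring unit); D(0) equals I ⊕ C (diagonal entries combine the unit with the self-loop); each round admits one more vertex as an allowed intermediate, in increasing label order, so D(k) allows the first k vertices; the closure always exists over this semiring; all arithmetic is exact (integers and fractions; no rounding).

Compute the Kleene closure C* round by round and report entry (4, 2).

D(0):
  [∞, -∞, -∞, 75, -∞, -∞, -∞]
  [24, ∞, -∞, 78, 41, -∞, 62]
  [21, 45, ∞, -∞, -∞, 11, 60]
  [48, 10, 41, ∞, -∞, 28, -∞]
  [13, 13, 12, -∞, ∞, -∞, 91]
  [99, 80, -∞, 51, -∞, ∞, 52]
  [93, -∞, -∞, -∞, -∞, 52, ∞]
D(1):
  [∞, -∞, -∞, 75, -∞, -∞, -∞]
  [24, ∞, -∞, 78, 41, -∞, 62]
  [21, 45, ∞, 21, -∞, 11, 60]
  [48, 10, 41, ∞, -∞, 28, -∞]
  [13, 13, 12, 13, ∞, -∞, 91]
  [99, 80, -∞, 75, -∞, ∞, 52]
  [93, -∞, -∞, 75, -∞, 52, ∞]
D(2):
  [∞, -∞, -∞, 75, -∞, -∞, -∞]
  [24, ∞, -∞, 78, 41, -∞, 62]
  [24, 45, ∞, 45, 41, 11, 60]
  [48, 10, 41, ∞, 10, 28, 10]
  [13, 13, 12, 13, ∞, -∞, 91]
  [99, 80, -∞, 78, 41, ∞, 62]
  [93, -∞, -∞, 75, -∞, 52, ∞]
D(3):
  [∞, -∞, -∞, 75, -∞, -∞, -∞]
  [24, ∞, -∞, 78, 41, -∞, 62]
  [24, 45, ∞, 45, 41, 11, 60]
  [48, 41, 41, ∞, 41, 28, 41]
  [13, 13, 12, 13, ∞, 11, 91]
  [99, 80, -∞, 78, 41, ∞, 62]
  [93, -∞, -∞, 75, -∞, 52, ∞]
D(4):
  [∞, 41, 41, 75, 41, 28, 41]
  [48, ∞, 41, 78, 41, 28, 62]
  [45, 45, ∞, 45, 41, 28, 60]
  [48, 41, 41, ∞, 41, 28, 41]
  [13, 13, 13, 13, ∞, 13, 91]
  [99, 80, 41, 78, 41, ∞, 62]
  [93, 41, 41, 75, 41, 52, ∞]
D(5):
  [∞, 41, 41, 75, 41, 28, 41]
  [48, ∞, 41, 78, 41, 28, 62]
  [45, 45, ∞, 45, 41, 28, 60]
  [48, 41, 41, ∞, 41, 28, 41]
  [13, 13, 13, 13, ∞, 13, 91]
  [99, 80, 41, 78, 41, ∞, 62]
  [93, 41, 41, 75, 41, 52, ∞]
D(6):
  [∞, 41, 41, 75, 41, 28, 41]
  [48, ∞, 41, 78, 41, 28, 62]
  [45, 45, ∞, 45, 41, 28, 60]
  [48, 41, 41, ∞, 41, 28, 41]
  [13, 13, 13, 13, ∞, 13, 91]
  [99, 80, 41, 78, 41, ∞, 62]
  [93, 52, 41, 75, 41, 52, ∞]
D(7):
  [∞, 41, 41, 75, 41, 41, 41]
  [62, ∞, 41, 78, 41, 52, 62]
  [60, 52, ∞, 60, 41, 52, 60]
  [48, 41, 41, ∞, 41, 41, 41]
  [91, 52, 41, 75, ∞, 52, 91]
  [99, 80, 41, 78, 41, ∞, 62]
  [93, 52, 41, 75, 41, 52, ∞]
Answer: C*[4][2] = 41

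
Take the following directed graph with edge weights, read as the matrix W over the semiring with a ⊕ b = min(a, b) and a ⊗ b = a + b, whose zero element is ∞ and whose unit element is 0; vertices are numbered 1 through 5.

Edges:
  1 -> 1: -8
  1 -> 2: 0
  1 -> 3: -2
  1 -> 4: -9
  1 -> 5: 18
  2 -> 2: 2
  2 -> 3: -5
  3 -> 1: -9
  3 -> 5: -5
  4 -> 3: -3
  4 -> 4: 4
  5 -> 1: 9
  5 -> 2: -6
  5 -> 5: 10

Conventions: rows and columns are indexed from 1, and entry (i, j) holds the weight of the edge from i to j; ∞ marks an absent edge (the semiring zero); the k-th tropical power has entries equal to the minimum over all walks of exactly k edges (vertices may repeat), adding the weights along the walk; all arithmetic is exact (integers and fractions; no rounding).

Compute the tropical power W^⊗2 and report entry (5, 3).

W^⊗2:
  [-16, -8, -12, -17, -7]
  [-14, 4, -3, ∞, -10]
  [-17, -11, -11, -18, 5]
  [-12, ∞, 1, 8, -8]
  [1, -4, -11, 0, 20]
Key observation: the optimum is the walk 5->2->3, with weight (-6) + (-5) = -11.
Optimal value attained by: walk 5->2->3.
Answer: (W^⊗2)[5][3] = -11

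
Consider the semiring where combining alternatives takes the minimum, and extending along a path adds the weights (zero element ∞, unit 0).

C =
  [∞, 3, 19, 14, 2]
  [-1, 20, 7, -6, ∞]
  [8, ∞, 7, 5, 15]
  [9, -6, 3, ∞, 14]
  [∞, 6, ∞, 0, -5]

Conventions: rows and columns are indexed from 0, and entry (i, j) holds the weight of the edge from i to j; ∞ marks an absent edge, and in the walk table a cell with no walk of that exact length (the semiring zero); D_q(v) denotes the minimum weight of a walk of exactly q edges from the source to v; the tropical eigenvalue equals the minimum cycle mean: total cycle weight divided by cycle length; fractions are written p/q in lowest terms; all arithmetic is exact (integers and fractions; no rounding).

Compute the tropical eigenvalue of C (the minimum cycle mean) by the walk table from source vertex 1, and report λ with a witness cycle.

q=0: [∞, 0, ∞, ∞, ∞]
q=1: [-1, 20, 7, -6, ∞]
q=2: [3, -12, -3, 12, 1]
q=3: [-13, 6, -5, -18, -4]
q=4: [-9, -24, -15, -4, -11]
q=5: [-25, -10, -17, -30, -16]
Optimal cycle mean attained by: cycle 1->3->1, total (-6) + (-6), length 2.
Answer: λ = -6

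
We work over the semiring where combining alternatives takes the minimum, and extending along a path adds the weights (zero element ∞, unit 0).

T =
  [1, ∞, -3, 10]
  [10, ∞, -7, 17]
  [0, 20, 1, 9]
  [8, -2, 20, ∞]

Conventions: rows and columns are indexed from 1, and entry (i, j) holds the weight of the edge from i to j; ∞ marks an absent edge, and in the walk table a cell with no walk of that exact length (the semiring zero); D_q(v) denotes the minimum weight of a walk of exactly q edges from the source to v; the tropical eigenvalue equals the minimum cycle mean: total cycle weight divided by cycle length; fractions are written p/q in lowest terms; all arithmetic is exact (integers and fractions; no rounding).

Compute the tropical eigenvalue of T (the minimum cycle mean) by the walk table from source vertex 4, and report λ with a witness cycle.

q=0: [∞, ∞, ∞, 0]
q=1: [8, -2, 20, ∞]
q=2: [8, 40, -9, 15]
q=3: [-9, 11, -8, 0]
q=4: [-8, -2, -12, 1]
Optimal cycle mean attained by: cycle 1->3->1, total (-3) + 0, length 2.
Answer: λ = -3/2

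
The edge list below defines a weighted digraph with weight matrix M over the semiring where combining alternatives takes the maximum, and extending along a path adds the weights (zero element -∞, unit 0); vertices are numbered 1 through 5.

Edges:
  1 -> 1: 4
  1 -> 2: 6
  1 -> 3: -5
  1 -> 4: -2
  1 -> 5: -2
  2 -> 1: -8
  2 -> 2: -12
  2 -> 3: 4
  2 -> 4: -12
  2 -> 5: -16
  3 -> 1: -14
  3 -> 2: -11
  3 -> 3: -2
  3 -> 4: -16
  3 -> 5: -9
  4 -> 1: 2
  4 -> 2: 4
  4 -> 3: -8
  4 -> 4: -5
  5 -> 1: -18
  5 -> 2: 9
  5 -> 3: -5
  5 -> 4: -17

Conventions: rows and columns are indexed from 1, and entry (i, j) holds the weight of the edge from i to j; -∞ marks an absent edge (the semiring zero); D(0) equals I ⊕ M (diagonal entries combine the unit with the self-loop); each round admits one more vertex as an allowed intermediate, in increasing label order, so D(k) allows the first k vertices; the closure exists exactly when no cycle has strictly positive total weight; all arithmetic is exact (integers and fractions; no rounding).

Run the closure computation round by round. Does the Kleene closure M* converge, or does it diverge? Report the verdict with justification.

Detection: at round 0, diagonal entry (1, 1) turns strictly positive.
Key observation: the cycle 1->1 has total weight 4, which is strictly positive.
Answer: DIVERGES — positive cycle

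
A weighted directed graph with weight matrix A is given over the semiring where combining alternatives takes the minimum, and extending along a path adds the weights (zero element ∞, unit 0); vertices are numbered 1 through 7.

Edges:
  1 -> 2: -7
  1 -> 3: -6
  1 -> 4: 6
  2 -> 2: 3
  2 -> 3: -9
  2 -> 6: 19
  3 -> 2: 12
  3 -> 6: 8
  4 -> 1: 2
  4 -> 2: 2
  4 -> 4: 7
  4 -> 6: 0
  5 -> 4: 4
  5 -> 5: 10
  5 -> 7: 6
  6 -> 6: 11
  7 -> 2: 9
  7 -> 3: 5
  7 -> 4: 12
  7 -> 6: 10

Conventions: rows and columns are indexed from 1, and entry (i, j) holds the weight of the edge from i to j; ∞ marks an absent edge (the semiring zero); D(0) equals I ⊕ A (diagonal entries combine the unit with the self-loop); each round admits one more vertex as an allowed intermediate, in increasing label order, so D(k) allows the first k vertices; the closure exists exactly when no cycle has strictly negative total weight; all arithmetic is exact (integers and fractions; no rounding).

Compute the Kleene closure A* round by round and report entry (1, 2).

D(0):
  [0, -7, -6, 6, ∞, ∞, ∞]
  [∞, 0, -9, ∞, ∞, 19, ∞]
  [∞, 12, 0, ∞, ∞, 8, ∞]
  [2, 2, ∞, 0, ∞, 0, ∞]
  [∞, ∞, ∞, 4, 0, ∞, 6]
  [∞, ∞, ∞, ∞, ∞, 0, ∞]
  [∞, 9, 5, 12, ∞, 10, 0]
D(1):
  [0, -7, -6, 6, ∞, ∞, ∞]
  [∞, 0, -9, ∞, ∞, 19, ∞]
  [∞, 12, 0, ∞, ∞, 8, ∞]
  [2, -5, -4, 0, ∞, 0, ∞]
  [∞, ∞, ∞, 4, 0, ∞, 6]
  [∞, ∞, ∞, ∞, ∞, 0, ∞]
  [∞, 9, 5, 12, ∞, 10, 0]
D(2):
  [0, -7, -16, 6, ∞, 12, ∞]
  [∞, 0, -9, ∞, ∞, 19, ∞]
  [∞, 12, 0, ∞, ∞, 8, ∞]
  [2, -5, -14, 0, ∞, 0, ∞]
  [∞, ∞, ∞, 4, 0, ∞, 6]
  [∞, ∞, ∞, ∞, ∞, 0, ∞]
  [∞, 9, 0, 12, ∞, 10, 0]
D(3):
  [0, -7, -16, 6, ∞, -8, ∞]
  [∞, 0, -9, ∞, ∞, -1, ∞]
  [∞, 12, 0, ∞, ∞, 8, ∞]
  [2, -5, -14, 0, ∞, -6, ∞]
  [∞, ∞, ∞, 4, 0, ∞, 6]
  [∞, ∞, ∞, ∞, ∞, 0, ∞]
  [∞, 9, 0, 12, ∞, 8, 0]
D(4):
  [0, -7, -16, 6, ∞, -8, ∞]
  [∞, 0, -9, ∞, ∞, -1, ∞]
  [∞, 12, 0, ∞, ∞, 8, ∞]
  [2, -5, -14, 0, ∞, -6, ∞]
  [6, -1, -10, 4, 0, -2, 6]
  [∞, ∞, ∞, ∞, ∞, 0, ∞]
  [14, 7, -2, 12, ∞, 6, 0]
D(5):
  [0, -7, -16, 6, ∞, -8, ∞]
  [∞, 0, -9, ∞, ∞, -1, ∞]
  [∞, 12, 0, ∞, ∞, 8, ∞]
  [2, -5, -14, 0, ∞, -6, ∞]
  [6, -1, -10, 4, 0, -2, 6]
  [∞, ∞, ∞, ∞, ∞, 0, ∞]
  [14, 7, -2, 12, ∞, 6, 0]
D(6):
  [0, -7, -16, 6, ∞, -8, ∞]
  [∞, 0, -9, ∞, ∞, -1, ∞]
  [∞, 12, 0, ∞, ∞, 8, ∞]
  [2, -5, -14, 0, ∞, -6, ∞]
  [6, -1, -10, 4, 0, -2, 6]
  [∞, ∞, ∞, ∞, ∞, 0, ∞]
  [14, 7, -2, 12, ∞, 6, 0]
D(7):
  [0, -7, -16, 6, ∞, -8, ∞]
  [∞, 0, -9, ∞, ∞, -1, ∞]
  [∞, 12, 0, ∞, ∞, 8, ∞]
  [2, -5, -14, 0, ∞, -6, ∞]
  [6, -1, -10, 4, 0, -2, 6]
  [∞, ∞, ∞, ∞, ∞, 0, ∞]
  [14, 7, -2, 12, ∞, 6, 0]
Answer: A*[1][2] = -7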